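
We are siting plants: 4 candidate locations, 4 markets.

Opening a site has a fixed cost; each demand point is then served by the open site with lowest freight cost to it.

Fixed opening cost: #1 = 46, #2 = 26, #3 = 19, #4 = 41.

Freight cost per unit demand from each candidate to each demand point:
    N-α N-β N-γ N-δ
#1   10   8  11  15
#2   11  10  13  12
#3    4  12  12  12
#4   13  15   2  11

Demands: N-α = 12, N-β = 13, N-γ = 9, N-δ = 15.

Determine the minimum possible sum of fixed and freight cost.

441

Open {#1, #3, #4}: assign each demand point to its cheapest open site.
  N-α→#3 12×4=48, N-β→#1 13×8=104, N-γ→#4 9×2=18, N-δ→#4 15×11=165
  freight cost 335, fixed 106 → total 441.
Compare {#3, #4}: freight cost 387 + fixed 60 = 447.
Compare {#2, #3, #4}: freight cost 361 + fixed 86 = 447.
Compare {#1, #2, #3, #4}: freight cost 335 + fixed 132 = 467.
All other subsets cost ≥ 447. Minimum total cost: 441.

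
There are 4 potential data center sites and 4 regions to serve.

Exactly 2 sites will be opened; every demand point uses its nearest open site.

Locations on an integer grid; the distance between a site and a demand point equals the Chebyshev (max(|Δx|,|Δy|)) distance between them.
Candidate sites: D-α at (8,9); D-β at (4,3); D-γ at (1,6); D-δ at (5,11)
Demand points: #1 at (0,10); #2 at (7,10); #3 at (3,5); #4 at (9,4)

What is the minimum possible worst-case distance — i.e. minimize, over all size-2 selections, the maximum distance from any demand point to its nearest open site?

5

Open {D-α, D-γ}.
  Farthest demand point is #4 at distance 5 (to D-α); all others are ≤ 5.
With {D-α, D-δ} the worst case is 5.
With {D-β, D-δ} the worst case is 5.
No size-2 selection achieves below 5.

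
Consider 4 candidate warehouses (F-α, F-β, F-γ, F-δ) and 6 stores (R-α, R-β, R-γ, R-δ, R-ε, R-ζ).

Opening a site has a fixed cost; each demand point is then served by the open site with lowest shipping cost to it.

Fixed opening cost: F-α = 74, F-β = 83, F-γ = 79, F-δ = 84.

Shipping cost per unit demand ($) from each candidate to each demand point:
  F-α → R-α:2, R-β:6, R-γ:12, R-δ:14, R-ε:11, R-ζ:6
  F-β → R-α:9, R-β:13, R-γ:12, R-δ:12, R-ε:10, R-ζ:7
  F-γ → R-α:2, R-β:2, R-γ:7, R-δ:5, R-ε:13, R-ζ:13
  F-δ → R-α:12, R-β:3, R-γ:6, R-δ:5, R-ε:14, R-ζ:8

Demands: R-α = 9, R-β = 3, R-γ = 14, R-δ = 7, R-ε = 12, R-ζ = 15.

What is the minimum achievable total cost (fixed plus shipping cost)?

526

Open {F-α, F-δ}: assign each demand point to its cheapest open site.
  R-α→F-α 9×2=18, R-β→F-δ 3×3=9, R-γ→F-δ 14×6=84, R-δ→F-δ 7×5=35, R-ε→F-α 12×11=132, R-ζ→F-α 15×6=90
  shipping cost 368, fixed 158 → total 526.
Compare {F-α, F-γ}: shipping cost 379 + fixed 153 = 532.
Compare {F-β, F-γ}: shipping cost 382 + fixed 162 = 544.
Compare {F-γ, F-δ}: shipping cost 419 + fixed 163 = 582.
All other subsets cost ≥ 532. Minimum total cost: 526.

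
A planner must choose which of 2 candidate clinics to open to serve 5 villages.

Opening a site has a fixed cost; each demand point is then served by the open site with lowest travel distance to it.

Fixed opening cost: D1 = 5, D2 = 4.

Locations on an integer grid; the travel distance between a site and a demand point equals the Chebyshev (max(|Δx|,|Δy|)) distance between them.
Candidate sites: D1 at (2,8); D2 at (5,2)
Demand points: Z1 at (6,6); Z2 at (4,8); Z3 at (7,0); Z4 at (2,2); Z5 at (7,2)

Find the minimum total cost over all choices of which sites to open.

Open {D2}: assign each demand point to its cheapest open site.
  Z1→D2 4, Z2→D2 6, Z3→D2 2, Z4→D2 3, Z5→D2 2
  travel distance 17, fixed 4 → total 21.
Compare {D1, D2}: travel distance 13 + fixed 9 = 22.
Compare {D1}: travel distance 26 + fixed 5 = 31.

21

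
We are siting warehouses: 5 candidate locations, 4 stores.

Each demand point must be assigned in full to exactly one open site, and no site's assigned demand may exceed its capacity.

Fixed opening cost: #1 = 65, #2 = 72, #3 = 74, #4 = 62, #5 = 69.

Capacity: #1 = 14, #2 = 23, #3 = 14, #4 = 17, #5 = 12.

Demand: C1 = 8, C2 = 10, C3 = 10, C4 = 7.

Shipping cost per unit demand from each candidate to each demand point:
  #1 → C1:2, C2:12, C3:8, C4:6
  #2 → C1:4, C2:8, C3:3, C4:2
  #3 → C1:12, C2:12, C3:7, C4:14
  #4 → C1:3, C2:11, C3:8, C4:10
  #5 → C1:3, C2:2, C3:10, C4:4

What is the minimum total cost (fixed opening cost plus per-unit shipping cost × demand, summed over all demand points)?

Open {#1, #2, #5}; cheapest assignment that respects the capacities:
  #1 (cap 14, load 8): C1 — cost 8×2 = 16
  #2 (cap 23, load 17): C3, C4 — cost 10×3 + 7×2 = 44
  #5 (cap 12, load 10): C2 — cost 10×2 = 20
  Shipping 80, fixed 206 → total 286.
  Any other capacity-feasible assignment to {#1, #2, #5} ships for at least 80.
Compare {#2, #4, #5}: its best feasible assignment gives total 291.
Compare {#2, #4}: its best feasible assignment gives total 338.
Every other set of open sites that can feasibly serve all demand totals ≥ 291 even under its best assignment. Minimum: 286.

286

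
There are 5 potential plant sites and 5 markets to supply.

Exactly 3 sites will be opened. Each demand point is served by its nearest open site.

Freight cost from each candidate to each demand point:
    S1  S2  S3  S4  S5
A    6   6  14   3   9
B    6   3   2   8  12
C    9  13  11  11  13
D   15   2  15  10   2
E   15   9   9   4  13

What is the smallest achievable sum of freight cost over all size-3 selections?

Open {A, B, D}.
  S1→A 6, S2→D 2, S3→B 2, S4→A 3, S5→D 2  ⇒ total 15.
Compare {B, D, E}: total 16.
Compare {B, C, D}: total 20.
No size-3 selection does better; minimum is 15.

15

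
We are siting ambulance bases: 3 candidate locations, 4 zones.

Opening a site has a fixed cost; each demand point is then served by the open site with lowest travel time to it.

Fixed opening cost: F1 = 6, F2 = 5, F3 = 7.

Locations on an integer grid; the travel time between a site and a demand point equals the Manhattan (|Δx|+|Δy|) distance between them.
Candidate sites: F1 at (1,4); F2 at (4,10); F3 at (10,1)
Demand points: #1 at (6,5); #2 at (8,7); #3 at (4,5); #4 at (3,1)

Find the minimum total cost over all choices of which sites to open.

Open {F1}: assign each demand point to its cheapest open site.
  #1→F1 6, #2→F1 10, #3→F1 4, #4→F1 5
  travel time 25, fixed 6 → total 31.
Compare {F1, F2}: travel time 22 + fixed 11 = 33.
Compare {F2}: travel time 29 + fixed 5 = 34.
Compare {F1, F3}: travel time 23 + fixed 13 = 36.
All other subsets cost ≥ 33. Minimum total cost: 31.

31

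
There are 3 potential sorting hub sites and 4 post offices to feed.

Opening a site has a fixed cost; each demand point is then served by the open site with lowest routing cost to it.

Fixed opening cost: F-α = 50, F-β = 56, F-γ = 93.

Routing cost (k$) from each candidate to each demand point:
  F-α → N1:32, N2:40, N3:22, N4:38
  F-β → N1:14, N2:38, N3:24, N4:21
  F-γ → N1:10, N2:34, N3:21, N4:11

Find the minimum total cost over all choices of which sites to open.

Open {F-β}: assign each demand point to its cheapest open site.
  N1→F-β 14, N2→F-β 38, N3→F-β 24, N4→F-β 21
  routing cost 97, fixed 56 → total 153.
Compare {F-γ}: routing cost 76 + fixed 93 = 169.
Compare {F-α}: routing cost 132 + fixed 50 = 182.
Compare {F-α, F-β}: routing cost 95 + fixed 106 = 201.
All other subsets cost ≥ 169. Minimum total cost: 153.

153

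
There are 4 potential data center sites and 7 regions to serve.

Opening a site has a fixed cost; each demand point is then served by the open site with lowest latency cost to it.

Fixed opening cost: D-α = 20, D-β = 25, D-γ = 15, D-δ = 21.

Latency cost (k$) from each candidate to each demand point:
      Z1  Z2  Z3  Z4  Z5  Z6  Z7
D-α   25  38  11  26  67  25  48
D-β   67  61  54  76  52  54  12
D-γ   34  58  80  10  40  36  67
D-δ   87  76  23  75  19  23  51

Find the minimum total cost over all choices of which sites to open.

219

Open {D-α, D-β, D-γ, D-δ}: assign each demand point to its cheapest open site.
  Z1→D-α 25, Z2→D-α 38, Z3→D-α 11, Z4→D-γ 10, Z5→D-δ 19, Z6→D-δ 23, Z7→D-β 12
  latency cost 138, fixed 81 → total 219.
Compare {D-α, D-β, D-δ}: latency cost 154 + fixed 66 = 220.
Compare {D-α, D-β, D-γ}: latency cost 161 + fixed 60 = 221.
Compare {D-α, D-γ, D-δ}: latency cost 174 + fixed 56 = 230.
All other subsets cost ≥ 220. Minimum total cost: 219.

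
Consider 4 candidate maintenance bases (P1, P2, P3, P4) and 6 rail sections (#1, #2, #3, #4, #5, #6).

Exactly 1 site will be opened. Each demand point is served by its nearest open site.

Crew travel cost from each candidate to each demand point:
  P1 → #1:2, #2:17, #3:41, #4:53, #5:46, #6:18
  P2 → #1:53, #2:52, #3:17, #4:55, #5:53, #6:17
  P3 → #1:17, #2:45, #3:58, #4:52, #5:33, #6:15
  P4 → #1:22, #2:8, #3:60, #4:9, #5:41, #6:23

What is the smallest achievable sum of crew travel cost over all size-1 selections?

163

Open {P4}.
  #1→P4 22, #2→P4 8, #3→P4 60, #4→P4 9, #5→P4 41, #6→P4 23  ⇒ total 163.
Compare {P1}: total 177.
Compare {P3}: total 220.
No size-1 selection does better; minimum is 163.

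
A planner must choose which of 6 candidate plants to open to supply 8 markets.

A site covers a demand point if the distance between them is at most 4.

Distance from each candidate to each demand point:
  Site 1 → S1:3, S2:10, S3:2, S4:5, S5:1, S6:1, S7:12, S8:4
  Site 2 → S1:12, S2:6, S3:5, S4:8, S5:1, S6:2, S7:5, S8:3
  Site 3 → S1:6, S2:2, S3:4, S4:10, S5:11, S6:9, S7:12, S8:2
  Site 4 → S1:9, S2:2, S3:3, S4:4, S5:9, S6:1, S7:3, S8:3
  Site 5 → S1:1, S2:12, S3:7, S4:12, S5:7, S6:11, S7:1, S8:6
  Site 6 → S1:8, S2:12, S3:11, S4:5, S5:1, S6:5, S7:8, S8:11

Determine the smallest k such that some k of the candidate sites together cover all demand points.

Coverage sets (demand points within 4 of each site):
  Site 1: {S1, S3, S5, S6, S8}
  Site 2: {S5, S6, S8}
  Site 3: {S2, S3, S8}
  Site 4: {S2, S3, S4, S6, S7, S8}
  Site 5: {S1, S7}
  Site 6: {S5}
No single site covers all 8 demand points.
But {Site 1, Site 4} covers everything, so the minimum is 2.

2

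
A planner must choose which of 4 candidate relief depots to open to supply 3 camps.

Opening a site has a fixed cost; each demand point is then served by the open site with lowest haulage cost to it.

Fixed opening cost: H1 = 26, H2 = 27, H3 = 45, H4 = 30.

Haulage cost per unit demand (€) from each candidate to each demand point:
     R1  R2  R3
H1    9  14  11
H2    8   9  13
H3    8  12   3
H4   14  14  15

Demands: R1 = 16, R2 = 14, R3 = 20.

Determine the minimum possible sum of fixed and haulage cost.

Open {H2, H3}: assign each demand point to its cheapest open site.
  R1→H2 16×8=128, R2→H2 14×9=126, R3→H3 20×3=60
  haulage cost 314, fixed 72 → total 386.
Compare {H3}: haulage cost 356 + fixed 45 = 401.
Compare {H1, H2, H3}: haulage cost 314 + fixed 98 = 412.
Compare {H2, H3, H4}: haulage cost 314 + fixed 102 = 416.
All other subsets cost ≥ 401. Minimum total cost: 386.

386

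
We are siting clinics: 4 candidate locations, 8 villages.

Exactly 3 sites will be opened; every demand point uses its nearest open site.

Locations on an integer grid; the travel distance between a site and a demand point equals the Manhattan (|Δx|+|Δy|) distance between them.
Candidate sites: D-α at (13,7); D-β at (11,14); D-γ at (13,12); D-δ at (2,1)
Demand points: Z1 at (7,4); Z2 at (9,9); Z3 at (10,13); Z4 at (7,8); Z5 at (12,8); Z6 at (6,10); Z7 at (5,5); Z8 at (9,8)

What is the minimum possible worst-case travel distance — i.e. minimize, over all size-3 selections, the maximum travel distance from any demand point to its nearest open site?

Open {D-α, D-β, D-δ}.
  Farthest demand point is Z6 at travel distance 9 (to D-β); all others are ≤ 9.
With {D-α, D-γ, D-δ} the worst case is 9.
With {D-α, D-β, D-γ} the worst case is 10.
No size-3 selection achieves below 9.

9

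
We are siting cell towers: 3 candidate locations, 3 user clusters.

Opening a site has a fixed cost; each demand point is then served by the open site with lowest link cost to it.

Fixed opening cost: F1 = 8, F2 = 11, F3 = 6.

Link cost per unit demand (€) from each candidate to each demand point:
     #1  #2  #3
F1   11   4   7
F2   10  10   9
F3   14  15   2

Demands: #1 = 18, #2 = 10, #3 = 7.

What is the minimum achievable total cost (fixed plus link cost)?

259

Open {F1, F2, F3}: assign each demand point to its cheapest open site.
  #1→F2 18×10=180, #2→F1 10×4=40, #3→F3 7×2=14
  link cost 234, fixed 25 → total 259.
Compare {F1, F3}: link cost 252 + fixed 14 = 266.
Compare {F1, F2}: link cost 269 + fixed 19 = 288.
Compare {F1}: link cost 287 + fixed 8 = 295.
All other subsets cost ≥ 266. Minimum total cost: 259.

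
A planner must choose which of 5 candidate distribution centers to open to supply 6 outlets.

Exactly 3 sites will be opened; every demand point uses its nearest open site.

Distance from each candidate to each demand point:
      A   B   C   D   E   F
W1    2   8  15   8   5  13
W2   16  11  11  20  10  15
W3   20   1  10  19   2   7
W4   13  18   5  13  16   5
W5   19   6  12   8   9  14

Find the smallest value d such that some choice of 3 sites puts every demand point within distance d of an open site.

8

Open {W1, W2, W4}.
  Farthest demand point is B at distance 8 (to W1); all others are ≤ 8.
With {W1, W3, W4} the worst case is 8.
With {W1, W4, W5} the worst case is 8.
No size-3 selection achieves below 8.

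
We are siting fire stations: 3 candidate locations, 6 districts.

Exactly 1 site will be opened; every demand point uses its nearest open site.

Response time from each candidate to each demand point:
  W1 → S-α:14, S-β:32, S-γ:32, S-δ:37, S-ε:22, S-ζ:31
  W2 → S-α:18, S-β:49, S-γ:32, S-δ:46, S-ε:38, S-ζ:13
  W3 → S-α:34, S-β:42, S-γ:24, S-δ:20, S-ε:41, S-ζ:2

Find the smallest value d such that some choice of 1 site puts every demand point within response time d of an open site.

37

Open {W1}.
  Farthest demand point is S-δ at response time 37 (to W1); all others are ≤ 37.
With {W3} the worst case is 42.
With {W2} the worst case is 49.
No size-1 selection achieves below 37.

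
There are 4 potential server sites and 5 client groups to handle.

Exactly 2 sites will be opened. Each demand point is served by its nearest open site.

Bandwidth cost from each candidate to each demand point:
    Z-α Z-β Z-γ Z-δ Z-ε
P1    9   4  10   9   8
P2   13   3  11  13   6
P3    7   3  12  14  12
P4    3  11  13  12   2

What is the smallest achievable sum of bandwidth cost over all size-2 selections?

Open {P1, P4}.
  Z-α→P4 3, Z-β→P1 4, Z-γ→P1 10, Z-δ→P1 9, Z-ε→P4 2  ⇒ total 28.
Compare {P2, P4}: total 31.
Compare {P3, P4}: total 32.
No size-2 selection does better; minimum is 28.

28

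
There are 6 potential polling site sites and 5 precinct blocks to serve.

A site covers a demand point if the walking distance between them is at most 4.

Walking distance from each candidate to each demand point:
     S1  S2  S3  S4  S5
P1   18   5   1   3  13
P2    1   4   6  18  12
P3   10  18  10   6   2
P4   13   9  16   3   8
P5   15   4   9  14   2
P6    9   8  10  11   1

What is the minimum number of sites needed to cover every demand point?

3

Coverage sets (demand points within 4 of each site):
  P1: {S3, S4}
  P2: {S1, S2}
  P3: {S5}
  P4: {S4}
  P5: {S2, S5}
  P6: {S5}
No 2 sites suffice: every size-2 union leaves at least one demand point uncovered.
But {P1, P2, P3} covers everything, so the minimum is 3.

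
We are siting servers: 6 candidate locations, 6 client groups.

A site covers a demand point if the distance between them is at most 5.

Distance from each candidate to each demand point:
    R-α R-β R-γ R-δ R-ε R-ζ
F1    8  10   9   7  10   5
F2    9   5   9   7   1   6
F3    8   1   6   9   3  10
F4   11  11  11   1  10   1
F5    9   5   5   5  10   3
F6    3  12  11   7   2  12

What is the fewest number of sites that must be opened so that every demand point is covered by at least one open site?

2

Coverage sets (demand points within 5 of each site):
  F1: {R-ζ}
  F2: {R-β, R-ε}
  F3: {R-β, R-ε}
  F4: {R-δ, R-ζ}
  F5: {R-β, R-γ, R-δ, R-ζ}
  F6: {R-α, R-ε}
No single site covers all 6 demand points.
But {F5, F6} covers everything, so the minimum is 2.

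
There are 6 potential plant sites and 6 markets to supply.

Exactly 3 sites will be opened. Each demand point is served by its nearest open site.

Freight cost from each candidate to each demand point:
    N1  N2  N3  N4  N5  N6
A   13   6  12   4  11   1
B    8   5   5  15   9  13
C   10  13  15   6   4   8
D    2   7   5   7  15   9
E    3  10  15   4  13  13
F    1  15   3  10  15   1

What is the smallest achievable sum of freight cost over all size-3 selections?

19

Open {A, C, F}.
  N1→F 1, N2→A 6, N3→F 3, N4→A 4, N5→C 4, N6→A 1  ⇒ total 19.
Compare {B, C, F}: total 20.
Compare {A, C, D}: total 22.
No size-3 selection does better; minimum is 19.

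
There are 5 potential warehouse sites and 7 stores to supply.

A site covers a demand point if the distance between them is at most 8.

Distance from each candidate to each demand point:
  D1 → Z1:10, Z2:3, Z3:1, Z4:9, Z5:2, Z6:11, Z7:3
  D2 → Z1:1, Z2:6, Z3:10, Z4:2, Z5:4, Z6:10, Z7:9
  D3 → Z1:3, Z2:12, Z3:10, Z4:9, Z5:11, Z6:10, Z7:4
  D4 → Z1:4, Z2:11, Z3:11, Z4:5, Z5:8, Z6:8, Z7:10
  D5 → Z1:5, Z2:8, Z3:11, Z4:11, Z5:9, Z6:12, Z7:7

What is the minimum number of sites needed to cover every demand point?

Coverage sets (demand points within 8 of each site):
  D1: {Z2, Z3, Z5, Z7}
  D2: {Z1, Z2, Z4, Z5}
  D3: {Z1, Z7}
  D4: {Z1, Z4, Z5, Z6}
  D5: {Z1, Z2, Z7}
No single site covers all 7 demand points.
But {D1, D4} covers everything, so the minimum is 2.

2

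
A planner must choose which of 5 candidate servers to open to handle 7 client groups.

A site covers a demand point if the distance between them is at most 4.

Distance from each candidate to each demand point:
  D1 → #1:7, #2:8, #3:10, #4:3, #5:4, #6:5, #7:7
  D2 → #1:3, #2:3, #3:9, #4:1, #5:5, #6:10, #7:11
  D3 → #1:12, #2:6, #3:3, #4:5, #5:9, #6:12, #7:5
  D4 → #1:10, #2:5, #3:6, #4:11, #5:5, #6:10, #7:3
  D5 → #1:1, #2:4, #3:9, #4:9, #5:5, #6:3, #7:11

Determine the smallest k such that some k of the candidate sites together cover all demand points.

Coverage sets (demand points within 4 of each site):
  D1: {#4, #5}
  D2: {#1, #2, #4}
  D3: {#3}
  D4: {#7}
  D5: {#1, #2, #6}
No 3 sites suffice: every size-3 union leaves at least one demand point uncovered.
But {D1, D3, D4, D5} covers everything, so the minimum is 4.

4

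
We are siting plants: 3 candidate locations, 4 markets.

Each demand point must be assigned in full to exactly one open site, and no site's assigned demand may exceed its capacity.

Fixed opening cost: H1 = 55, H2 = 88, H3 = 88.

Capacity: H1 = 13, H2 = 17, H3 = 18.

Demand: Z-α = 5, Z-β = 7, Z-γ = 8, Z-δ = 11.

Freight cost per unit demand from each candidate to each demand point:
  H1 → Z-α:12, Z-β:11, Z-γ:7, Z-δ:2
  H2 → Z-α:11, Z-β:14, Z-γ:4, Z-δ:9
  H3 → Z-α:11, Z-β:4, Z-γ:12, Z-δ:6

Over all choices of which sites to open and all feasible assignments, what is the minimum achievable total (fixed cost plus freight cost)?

353

Open {H1, H3}; cheapest assignment that respects the capacities:
  H1 (cap 13, load 13): Z-α, Z-γ — cost 5×12 + 8×7 = 116
  H3 (cap 18, load 18): Z-β, Z-δ — cost 7×4 + 11×6 = 94
  Shipping 210, fixed 143 → total 353.
  Any other capacity-feasible assignment to {H1, H3} ships for at least 210.
Compare {H2, H3}: its best feasible assignment gives total 357.
Compare {H1, H2, H3}: its best feasible assignment gives total 368.
Every other set of open sites that can feasibly serve all demand totals ≥ 357 even under its best assignment. Minimum: 353.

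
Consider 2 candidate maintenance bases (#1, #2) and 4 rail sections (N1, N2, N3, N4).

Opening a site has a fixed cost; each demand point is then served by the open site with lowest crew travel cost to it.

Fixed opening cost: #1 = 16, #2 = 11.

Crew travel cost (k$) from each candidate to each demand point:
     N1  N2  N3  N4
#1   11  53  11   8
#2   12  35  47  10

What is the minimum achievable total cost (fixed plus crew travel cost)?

92

Open {#1, #2}: assign each demand point to its cheapest open site.
  N1→#1 11, N2→#2 35, N3→#1 11, N4→#1 8
  crew travel cost 65, fixed 27 → total 92.
Compare {#1}: crew travel cost 83 + fixed 16 = 99.
Compare {#2}: crew travel cost 104 + fixed 11 = 115.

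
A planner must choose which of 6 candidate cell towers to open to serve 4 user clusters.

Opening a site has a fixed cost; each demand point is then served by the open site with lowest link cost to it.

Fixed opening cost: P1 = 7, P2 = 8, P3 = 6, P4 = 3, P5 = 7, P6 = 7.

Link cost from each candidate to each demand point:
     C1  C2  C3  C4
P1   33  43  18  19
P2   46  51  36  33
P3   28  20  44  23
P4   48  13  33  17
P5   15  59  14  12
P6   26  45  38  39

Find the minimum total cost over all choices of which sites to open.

64

Open {P4, P5}: assign each demand point to its cheapest open site.
  C1→P5 15, C2→P4 13, C3→P5 14, C4→P5 12
  link cost 54, fixed 10 → total 64.
Compare {P3, P4, P5}: link cost 54 + fixed 16 = 70.
Compare {P1, P4, P5}: link cost 54 + fixed 17 = 71.
Compare {P4, P5, P6}: link cost 54 + fixed 17 = 71.
All other subsets cost ≥ 70. Minimum total cost: 64.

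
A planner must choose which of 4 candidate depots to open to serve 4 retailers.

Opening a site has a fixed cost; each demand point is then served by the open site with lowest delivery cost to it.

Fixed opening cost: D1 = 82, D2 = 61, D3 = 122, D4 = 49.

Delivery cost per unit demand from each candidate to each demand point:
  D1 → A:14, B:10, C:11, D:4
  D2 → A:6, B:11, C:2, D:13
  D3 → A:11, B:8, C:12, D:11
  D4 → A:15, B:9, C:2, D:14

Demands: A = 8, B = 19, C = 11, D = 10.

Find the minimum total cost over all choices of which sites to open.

443

Open {D1, D2}: assign each demand point to its cheapest open site.
  A→D2 8×6=48, B→D1 19×10=190, C→D2 11×2=22, D→D1 10×4=40
  delivery cost 300, fixed 143 → total 443.
Compare {D2}: delivery cost 409 + fixed 61 = 470.
Compare {D1, D2, D4}: delivery cost 281 + fixed 192 = 473.
Compare {D1, D4}: delivery cost 345 + fixed 131 = 476.
All other subsets cost ≥ 470. Minimum total cost: 443.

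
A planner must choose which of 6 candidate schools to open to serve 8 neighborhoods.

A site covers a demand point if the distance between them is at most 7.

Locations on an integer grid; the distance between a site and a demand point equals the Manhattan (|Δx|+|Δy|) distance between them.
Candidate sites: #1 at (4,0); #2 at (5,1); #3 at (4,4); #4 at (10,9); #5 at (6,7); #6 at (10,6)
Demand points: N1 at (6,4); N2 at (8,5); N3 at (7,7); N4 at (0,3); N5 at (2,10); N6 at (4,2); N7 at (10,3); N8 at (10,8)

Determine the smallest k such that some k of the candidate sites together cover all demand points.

Coverage sets (demand points within 7 of each site):
  #1: {N1, N4, N6}
  #2: {N1, N2, N4, N6, N7}
  #3: {N1, N2, N3, N4, N6, N7}
  #4: {N2, N3, N7, N8}
  #5: {N1, N2, N3, N5, N6, N8}
  #6: {N1, N2, N3, N7, N8}
No single site covers all 8 demand points.
But {#2, #5} covers everything, so the minimum is 2.

2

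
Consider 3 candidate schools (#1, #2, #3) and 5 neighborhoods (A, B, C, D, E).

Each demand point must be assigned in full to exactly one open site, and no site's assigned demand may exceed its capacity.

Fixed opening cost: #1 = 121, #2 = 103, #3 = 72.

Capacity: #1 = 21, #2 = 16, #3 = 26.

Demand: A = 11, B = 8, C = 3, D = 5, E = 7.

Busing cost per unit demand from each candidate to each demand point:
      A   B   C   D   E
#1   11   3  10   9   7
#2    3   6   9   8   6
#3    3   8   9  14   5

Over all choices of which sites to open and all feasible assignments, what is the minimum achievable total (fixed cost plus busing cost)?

357

Open {#1, #3}; cheapest assignment that respects the capacities:
  #1 (cap 21, load 13): B, D — cost 8×3 + 5×9 = 69
  #3 (cap 26, load 21): A, C, E — cost 11×3 + 3×9 + 7×5 = 95
  Shipping 164, fixed 193 → total 357.
  Any other capacity-feasible assignment to {#1, #3} ships for at least 164.
Compare {#2, #3}: its best feasible assignment gives total 358.
Compare {#1, #2}: its best feasible assignment gives total 400.
Every other set of open sites that can feasibly serve all demand totals ≥ 358 even under its best assignment. Minimum: 357.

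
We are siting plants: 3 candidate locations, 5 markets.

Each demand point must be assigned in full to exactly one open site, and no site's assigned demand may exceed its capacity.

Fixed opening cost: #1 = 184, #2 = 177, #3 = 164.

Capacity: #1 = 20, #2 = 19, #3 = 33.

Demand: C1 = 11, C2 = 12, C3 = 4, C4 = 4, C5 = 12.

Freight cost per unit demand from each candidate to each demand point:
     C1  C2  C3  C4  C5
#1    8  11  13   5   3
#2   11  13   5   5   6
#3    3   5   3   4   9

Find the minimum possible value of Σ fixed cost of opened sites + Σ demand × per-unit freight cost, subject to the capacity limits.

505

Open {#1, #3}; cheapest assignment that respects the capacities:
  #1 (cap 20, load 12): C5 — cost 12×3 = 36
  #3 (cap 33, load 31): C1, C2, C3, C4 — cost 11×3 + 12×5 + 4×3 + 4×4 = 121
  Shipping 157, fixed 348 → total 505.
  Any other capacity-feasible assignment to {#1, #3} ships for at least 157.
Compare {#2, #3}: its best feasible assignment gives total 534.
Compare {#1, #2, #3}: its best feasible assignment gives total 682.
Every other set of open sites that can feasibly serve all demand totals ≥ 534 even under its best assignment. Minimum: 505.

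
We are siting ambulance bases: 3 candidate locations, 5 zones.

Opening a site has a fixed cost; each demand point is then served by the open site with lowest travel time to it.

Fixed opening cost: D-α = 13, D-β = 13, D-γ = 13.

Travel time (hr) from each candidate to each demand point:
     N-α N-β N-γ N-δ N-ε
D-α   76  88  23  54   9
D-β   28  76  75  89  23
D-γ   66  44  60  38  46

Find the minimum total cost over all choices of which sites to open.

Open {D-α, D-β, D-γ}: assign each demand point to its cheapest open site.
  N-α→D-β 28, N-β→D-γ 44, N-γ→D-α 23, N-δ→D-γ 38, N-ε→D-α 9
  travel time 142, fixed 39 → total 181.
Compare {D-α, D-γ}: travel time 180 + fixed 26 = 206.
Compare {D-α, D-β}: travel time 190 + fixed 26 = 216.
Compare {D-β, D-γ}: travel time 193 + fixed 26 = 219.
All other subsets cost ≥ 206. Minimum total cost: 181.

181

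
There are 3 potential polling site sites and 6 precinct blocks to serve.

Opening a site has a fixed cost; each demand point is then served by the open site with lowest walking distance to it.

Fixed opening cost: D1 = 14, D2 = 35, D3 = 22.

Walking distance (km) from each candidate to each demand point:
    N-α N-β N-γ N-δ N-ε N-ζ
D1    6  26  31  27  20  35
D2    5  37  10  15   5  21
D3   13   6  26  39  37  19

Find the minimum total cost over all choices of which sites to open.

117

Open {D2, D3}: assign each demand point to its cheapest open site.
  N-α→D2 5, N-β→D3 6, N-γ→D2 10, N-δ→D2 15, N-ε→D2 5, N-ζ→D3 19
  walking distance 60, fixed 57 → total 117.
Compare {D2}: walking distance 93 + fixed 35 = 128.
Compare {D1, D2}: walking distance 82 + fixed 49 = 131.
Compare {D1, D2, D3}: walking distance 60 + fixed 71 = 131.
All other subsets cost ≥ 128. Minimum total cost: 117.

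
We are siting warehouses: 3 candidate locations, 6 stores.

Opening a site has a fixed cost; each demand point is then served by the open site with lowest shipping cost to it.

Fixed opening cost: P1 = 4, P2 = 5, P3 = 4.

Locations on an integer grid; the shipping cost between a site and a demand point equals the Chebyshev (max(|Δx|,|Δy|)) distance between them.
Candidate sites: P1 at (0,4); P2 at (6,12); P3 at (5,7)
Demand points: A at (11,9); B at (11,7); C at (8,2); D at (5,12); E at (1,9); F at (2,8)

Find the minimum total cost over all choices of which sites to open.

Open {P2, P3}: assign each demand point to its cheapest open site.
  A→P2 5, B→P2 5, C→P3 5, D→P2 1, E→P3 4, F→P3 3
  shipping cost 23, fixed 9 → total 32.
Compare {P3}: shipping cost 29 + fixed 4 = 33.
Compare {P2}: shipping cost 30 + fixed 5 = 35.
Compare {P1, P2, P3}: shipping cost 23 + fixed 13 = 36.
All other subsets cost ≥ 33. Minimum total cost: 32.

32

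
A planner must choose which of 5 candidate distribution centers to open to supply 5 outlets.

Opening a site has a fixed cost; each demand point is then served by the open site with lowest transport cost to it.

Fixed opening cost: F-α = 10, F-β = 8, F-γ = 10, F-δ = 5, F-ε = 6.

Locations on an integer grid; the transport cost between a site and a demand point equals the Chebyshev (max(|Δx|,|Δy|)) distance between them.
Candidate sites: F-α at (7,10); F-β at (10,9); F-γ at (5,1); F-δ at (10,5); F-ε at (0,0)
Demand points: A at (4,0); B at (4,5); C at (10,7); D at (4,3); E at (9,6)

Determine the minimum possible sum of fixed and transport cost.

Open {F-γ, F-δ}: assign each demand point to its cheapest open site.
  A→F-γ 1, B→F-γ 4, C→F-δ 2, D→F-γ 2, E→F-δ 1
  transport cost 10, fixed 15 → total 25.
Compare {F-δ}: transport cost 21 + fixed 5 = 26.
Compare {F-δ, F-ε}: transport cost 16 + fixed 11 = 27.
Compare {F-γ}: transport cost 18 + fixed 10 = 28.
All other subsets cost ≥ 26. Minimum total cost: 25.

25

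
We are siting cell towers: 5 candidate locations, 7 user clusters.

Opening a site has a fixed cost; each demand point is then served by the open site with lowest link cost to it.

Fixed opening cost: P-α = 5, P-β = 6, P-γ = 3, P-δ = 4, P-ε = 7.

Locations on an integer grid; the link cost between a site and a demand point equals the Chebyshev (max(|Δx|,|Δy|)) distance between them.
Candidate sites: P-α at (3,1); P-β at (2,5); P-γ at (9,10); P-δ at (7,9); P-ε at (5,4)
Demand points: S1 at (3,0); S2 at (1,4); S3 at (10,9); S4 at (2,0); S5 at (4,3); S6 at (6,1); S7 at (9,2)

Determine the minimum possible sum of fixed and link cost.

25

Open {P-α, P-γ}: assign each demand point to its cheapest open site.
  S1→P-α 1, S2→P-α 3, S3→P-γ 1, S4→P-α 1, S5→P-α 2, S6→P-α 3, S7→P-α 6
  link cost 17, fixed 8 → total 25.
Compare {P-α, P-δ}: link cost 19 + fixed 9 = 28.
Compare {P-α}: link cost 24 + fixed 5 = 29.
Compare {P-α, P-β, P-γ}: link cost 15 + fixed 14 = 29.
All other subsets cost ≥ 28. Minimum total cost: 25.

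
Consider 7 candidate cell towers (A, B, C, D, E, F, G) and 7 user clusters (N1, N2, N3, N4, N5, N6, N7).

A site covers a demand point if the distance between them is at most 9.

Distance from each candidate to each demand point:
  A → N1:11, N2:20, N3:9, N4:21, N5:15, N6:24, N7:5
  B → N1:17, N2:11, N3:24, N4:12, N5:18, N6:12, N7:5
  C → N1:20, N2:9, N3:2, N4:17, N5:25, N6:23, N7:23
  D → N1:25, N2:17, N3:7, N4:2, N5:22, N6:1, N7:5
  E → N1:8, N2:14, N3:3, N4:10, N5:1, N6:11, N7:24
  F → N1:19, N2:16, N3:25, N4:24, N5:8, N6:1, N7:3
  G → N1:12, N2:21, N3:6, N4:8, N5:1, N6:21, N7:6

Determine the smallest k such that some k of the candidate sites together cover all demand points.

Coverage sets (demand points within 9 of each site):
  A: {N3, N7}
  B: {N7}
  C: {N2, N3}
  D: {N3, N4, N6, N7}
  E: {N1, N3, N5}
  F: {N5, N6, N7}
  G: {N3, N4, N5, N7}
No 2 sites suffice: every size-2 union leaves at least one demand point uncovered.
But {C, D, E} covers everything, so the minimum is 3.

3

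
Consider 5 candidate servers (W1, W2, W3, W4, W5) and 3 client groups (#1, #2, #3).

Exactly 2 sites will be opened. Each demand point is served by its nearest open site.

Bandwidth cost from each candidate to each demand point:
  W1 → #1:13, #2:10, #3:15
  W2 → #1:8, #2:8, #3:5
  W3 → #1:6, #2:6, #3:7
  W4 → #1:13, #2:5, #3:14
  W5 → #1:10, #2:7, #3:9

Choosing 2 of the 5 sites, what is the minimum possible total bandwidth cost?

Open {W2, W3}.
  #1→W3 6, #2→W3 6, #3→W2 5  ⇒ total 17.
Compare {W2, W4}: total 18.
Compare {W3, W4}: total 18.
No size-2 selection does better; minimum is 17.

17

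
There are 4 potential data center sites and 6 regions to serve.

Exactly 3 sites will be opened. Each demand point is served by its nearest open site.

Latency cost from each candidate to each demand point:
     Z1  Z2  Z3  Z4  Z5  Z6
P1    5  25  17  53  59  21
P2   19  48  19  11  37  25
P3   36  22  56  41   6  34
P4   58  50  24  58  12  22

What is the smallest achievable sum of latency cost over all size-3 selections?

82

Open {P1, P2, P3}.
  Z1→P1 5, Z2→P3 22, Z3→P1 17, Z4→P2 11, Z5→P3 6, Z6→P1 21  ⇒ total 82.
Compare {P1, P2, P4}: total 91.
Compare {P2, P3, P4}: total 99.
No size-3 selection does better; minimum is 82.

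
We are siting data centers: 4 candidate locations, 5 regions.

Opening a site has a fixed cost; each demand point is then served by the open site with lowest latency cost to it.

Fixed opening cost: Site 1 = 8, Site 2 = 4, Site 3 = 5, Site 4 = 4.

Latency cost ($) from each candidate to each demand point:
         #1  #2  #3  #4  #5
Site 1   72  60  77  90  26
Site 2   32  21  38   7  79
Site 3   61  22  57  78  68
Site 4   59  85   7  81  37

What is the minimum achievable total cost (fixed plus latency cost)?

109

Open {Site 1, Site 2, Site 4}: assign each demand point to its cheapest open site.
  #1→Site 2 32, #2→Site 2 21, #3→Site 4 7, #4→Site 2 7, #5→Site 1 26
  latency cost 93, fixed 16 → total 109.
Compare {Site 2, Site 4}: latency cost 104 + fixed 8 = 112.
Compare {Site 1, Site 2, Site 3, Site 4}: latency cost 93 + fixed 21 = 114.
Compare {Site 2, Site 3, Site 4}: latency cost 104 + fixed 13 = 117.
All other subsets cost ≥ 112. Minimum total cost: 109.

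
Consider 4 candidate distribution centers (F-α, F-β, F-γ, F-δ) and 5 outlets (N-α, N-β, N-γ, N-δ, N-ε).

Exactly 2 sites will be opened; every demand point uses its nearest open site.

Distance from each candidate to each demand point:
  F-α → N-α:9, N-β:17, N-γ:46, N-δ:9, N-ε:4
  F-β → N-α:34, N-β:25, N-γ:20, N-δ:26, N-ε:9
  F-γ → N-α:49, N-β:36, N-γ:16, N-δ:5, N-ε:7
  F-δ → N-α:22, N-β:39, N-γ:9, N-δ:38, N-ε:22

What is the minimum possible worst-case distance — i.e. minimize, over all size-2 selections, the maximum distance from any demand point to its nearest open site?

17

Open {F-α, F-γ}.
  Farthest demand point is N-β at distance 17 (to F-α); all others are ≤ 17.
With {F-α, F-δ} the worst case is 17.
With {F-α, F-β} the worst case is 20.
No size-2 selection achieves below 17.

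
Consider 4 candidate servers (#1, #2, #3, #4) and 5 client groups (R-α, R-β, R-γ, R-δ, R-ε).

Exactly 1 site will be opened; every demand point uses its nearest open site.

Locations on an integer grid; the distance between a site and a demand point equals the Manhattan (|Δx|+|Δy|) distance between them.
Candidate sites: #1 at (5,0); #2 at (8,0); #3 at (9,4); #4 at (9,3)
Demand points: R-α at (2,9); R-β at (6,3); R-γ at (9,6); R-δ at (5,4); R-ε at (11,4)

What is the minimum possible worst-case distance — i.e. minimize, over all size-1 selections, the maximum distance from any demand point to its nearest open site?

Open {#1}.
  Farthest demand point is R-α at distance 12 (to #1); all others are ≤ 12.
With {#3} the worst case is 12.
With {#4} the worst case is 13.
No size-1 selection achieves below 12.

12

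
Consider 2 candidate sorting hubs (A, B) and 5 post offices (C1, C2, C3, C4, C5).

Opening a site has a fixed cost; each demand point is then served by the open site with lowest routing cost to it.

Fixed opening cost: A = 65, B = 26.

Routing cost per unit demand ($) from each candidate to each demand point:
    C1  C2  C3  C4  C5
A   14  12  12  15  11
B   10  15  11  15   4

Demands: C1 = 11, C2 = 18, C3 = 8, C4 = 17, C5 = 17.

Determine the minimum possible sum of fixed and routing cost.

Open {B}: assign each demand point to its cheapest open site.
  C1→B 11×10=110, C2→B 18×15=270, C3→B 8×11=88, C4→B 17×15=255, C5→B 17×4=68
  routing cost 791, fixed 26 → total 817.
Compare {A, B}: routing cost 737 + fixed 91 = 828.
Compare {A}: routing cost 908 + fixed 65 = 973.

817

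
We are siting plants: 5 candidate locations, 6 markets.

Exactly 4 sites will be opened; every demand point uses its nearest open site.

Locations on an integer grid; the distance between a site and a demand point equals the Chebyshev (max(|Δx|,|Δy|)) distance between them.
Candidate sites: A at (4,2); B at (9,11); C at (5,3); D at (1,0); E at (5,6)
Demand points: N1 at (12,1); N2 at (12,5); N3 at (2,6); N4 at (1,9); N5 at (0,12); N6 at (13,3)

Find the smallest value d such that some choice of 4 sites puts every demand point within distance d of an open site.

8

Open {A, B, C, E}.
  Farthest demand point is N6 at distance 8 (to B); all others are ≤ 8.
With {A, B, D, E} the worst case is 8.
With {A, C, D, E} the worst case is 8.
No size-4 selection achieves below 8.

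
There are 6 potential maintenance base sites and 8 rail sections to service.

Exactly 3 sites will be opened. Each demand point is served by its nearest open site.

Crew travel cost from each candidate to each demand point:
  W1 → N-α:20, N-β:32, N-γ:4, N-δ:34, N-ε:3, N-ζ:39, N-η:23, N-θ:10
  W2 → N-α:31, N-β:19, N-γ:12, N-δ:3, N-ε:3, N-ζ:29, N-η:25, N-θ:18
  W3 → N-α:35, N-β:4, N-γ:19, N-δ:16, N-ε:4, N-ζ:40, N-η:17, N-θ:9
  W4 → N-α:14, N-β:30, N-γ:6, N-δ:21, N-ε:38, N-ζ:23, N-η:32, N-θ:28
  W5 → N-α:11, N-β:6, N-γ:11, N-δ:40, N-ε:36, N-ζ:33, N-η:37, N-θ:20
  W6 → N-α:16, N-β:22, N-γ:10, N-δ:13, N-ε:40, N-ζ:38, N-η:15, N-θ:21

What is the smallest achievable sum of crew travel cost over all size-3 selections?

Open {W2, W3, W4}.
  N-α→W4 14, N-β→W3 4, N-γ→W4 6, N-δ→W2 3, N-ε→W2 3, N-ζ→W4 23, N-η→W3 17, N-θ→W3 9  ⇒ total 79.
Compare {W2, W3, W5}: total 87.
Compare {W3, W4, W6}: total 88.
No size-3 selection does better; minimum is 79.

79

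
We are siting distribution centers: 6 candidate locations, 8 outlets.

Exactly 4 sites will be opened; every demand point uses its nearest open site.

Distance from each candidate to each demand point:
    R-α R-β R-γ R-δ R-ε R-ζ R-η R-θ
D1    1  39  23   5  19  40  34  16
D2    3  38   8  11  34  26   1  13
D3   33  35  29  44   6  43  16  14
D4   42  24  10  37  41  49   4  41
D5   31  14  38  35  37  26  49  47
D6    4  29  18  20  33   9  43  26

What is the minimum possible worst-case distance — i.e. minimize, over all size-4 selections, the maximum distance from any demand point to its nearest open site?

Open {D2, D3, D5, D6}.
  Farthest demand point is R-β at distance 14 (to D5); all others are ≤ 14.
With {D1, D3, D5, D6} the worst case is 18.
With {D1, D2, D5, D6} the worst case is 19.
No size-4 selection achieves below 14.

14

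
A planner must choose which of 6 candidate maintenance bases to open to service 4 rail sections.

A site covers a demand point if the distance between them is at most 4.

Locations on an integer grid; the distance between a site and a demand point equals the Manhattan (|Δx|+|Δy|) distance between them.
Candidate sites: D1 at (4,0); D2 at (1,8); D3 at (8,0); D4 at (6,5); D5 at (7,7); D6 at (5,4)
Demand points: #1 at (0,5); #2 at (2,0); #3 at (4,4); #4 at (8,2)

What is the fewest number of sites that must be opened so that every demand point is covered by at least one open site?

3

Coverage sets (demand points within 4 of each site):
  D1: {#2, #3}
  D2: {#1}
  D3: {#4}
  D4: {#3}
  D5: {}
  D6: {#3}
No 2 sites suffice: every size-2 union leaves at least one demand point uncovered.
But {D1, D2, D3} covers everything, so the minimum is 3.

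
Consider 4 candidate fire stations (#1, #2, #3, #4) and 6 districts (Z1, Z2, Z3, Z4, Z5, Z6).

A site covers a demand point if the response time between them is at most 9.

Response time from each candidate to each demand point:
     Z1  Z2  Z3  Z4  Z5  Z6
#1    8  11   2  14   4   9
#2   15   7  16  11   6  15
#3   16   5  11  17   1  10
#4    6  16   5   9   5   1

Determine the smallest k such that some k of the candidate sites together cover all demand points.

2

Coverage sets (demand points within 9 of each site):
  #1: {Z1, Z3, Z5, Z6}
  #2: {Z2, Z5}
  #3: {Z2, Z5}
  #4: {Z1, Z3, Z4, Z5, Z6}
No single site covers all 6 demand points.
But {#2, #4} covers everything, so the minimum is 2.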